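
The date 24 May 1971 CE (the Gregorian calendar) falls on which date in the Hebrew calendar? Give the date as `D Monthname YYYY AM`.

Both dates share Julian Day Number 2441096; in the Hebrew calendar that is 29 Iyar 5731 AM.

29 Iyar 5731 AM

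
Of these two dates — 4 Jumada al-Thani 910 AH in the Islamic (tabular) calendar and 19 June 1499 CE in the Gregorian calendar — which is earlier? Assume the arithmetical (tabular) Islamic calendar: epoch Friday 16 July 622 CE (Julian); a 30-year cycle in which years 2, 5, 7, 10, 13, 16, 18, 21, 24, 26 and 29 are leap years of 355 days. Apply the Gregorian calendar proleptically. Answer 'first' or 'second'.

second

The two dates have Julian Day Numbers 2270710 and 2268728 respectively.
Since 2268728 < 2270710, the second date comes first.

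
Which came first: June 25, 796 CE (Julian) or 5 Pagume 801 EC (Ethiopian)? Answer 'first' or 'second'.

first

The two dates have Julian Day Numbers 2011973 and 2016785 respectively.
Since 2011973 < 2016785, the first date comes first.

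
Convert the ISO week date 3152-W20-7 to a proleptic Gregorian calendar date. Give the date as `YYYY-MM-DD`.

ISO week 1 of 3152 is the week containing the first Thursday of 3152.
Week 20, day 7 (Sunday) lands on 3152-05-18.

3152-05-18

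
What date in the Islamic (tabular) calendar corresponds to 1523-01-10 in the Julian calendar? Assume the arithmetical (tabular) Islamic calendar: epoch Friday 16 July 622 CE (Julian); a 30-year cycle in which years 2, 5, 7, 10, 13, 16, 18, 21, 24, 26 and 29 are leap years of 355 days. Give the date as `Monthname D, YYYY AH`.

Safar 22, 929 AH

Julian Day Number of the source date = 2277343.
Converting JDN 2277343 to the tabular Islamic calendar gives 22 Safar 929 AH.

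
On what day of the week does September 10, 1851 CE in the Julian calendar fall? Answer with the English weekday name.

Equivalently 22 September 1851 Gregorian, JDN 2397388.
JDN 2397388 mod 7 = 0, and JDN 0 was a Monday, so this is a Monday.

Monday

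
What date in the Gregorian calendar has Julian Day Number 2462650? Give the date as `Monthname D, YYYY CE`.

May 28, 2030 CE

Counting from JDN 2299161 = 15 Oct 1582 gives an offset of 163489 days.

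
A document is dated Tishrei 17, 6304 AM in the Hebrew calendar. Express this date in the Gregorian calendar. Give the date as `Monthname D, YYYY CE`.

Both dates share Julian Day Number 2650160; in the Gregorian calendar that is 16 October 2543 CE.

October 16, 2543 CE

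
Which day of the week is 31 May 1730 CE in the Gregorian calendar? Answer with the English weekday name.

JDN 2353080 mod 7 = 2, and JDN 0 was a Monday, so this is a Wednesday.

Wednesday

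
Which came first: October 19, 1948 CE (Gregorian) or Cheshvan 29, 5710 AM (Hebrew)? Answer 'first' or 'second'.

first

First date → JDN 2432844; second date → JDN 2433242.
JDN 2432844 < JDN 2433242, so the first date is earlier.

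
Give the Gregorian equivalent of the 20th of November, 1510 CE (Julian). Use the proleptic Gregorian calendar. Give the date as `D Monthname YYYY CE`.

For dates in this range the Gregorian date is 10 days ahead of the Julian.
20 November 1510 Julian + 10 days → 30 November 1510 Gregorian.

30 November 1510 CE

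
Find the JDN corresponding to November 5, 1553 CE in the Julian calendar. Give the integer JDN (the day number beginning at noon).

2288600

In the proleptic Gregorian calendar the same day is 15 November 1553.
JDN 2299161 is 15 October 1582 CE (Gregorian); the target day is −10561 days from there, so JDN = 2288600.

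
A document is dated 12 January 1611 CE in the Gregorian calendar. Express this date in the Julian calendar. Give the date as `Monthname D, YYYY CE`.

January 2, 1611 CE

The Julian–Gregorian offset here is 10 days (Julian trailing).
12 January 1611 Gregorian − 10 days → 2 January 1611 Julian.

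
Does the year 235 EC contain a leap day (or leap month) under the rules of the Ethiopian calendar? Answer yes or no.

235 mod 4 = 3; in the Ethiopian calendar a year is leap when year mod 4 = 3, so it is a leap year.

yes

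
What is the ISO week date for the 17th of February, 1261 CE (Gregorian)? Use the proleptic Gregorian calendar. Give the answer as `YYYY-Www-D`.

The weekday is Thursday (ISO weekday 4).
That Thursday belongs to ISO week 7 of ISO year 1261.

1261-W07-4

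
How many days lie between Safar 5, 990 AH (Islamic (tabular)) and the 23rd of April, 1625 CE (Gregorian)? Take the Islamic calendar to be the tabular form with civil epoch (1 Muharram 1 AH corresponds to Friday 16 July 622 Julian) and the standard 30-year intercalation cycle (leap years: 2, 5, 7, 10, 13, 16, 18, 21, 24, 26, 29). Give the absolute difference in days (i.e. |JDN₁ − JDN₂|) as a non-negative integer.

JDN of the first date = 2298943.
JDN of the second date = 2314692.
|2314692 − 2298943| = 15749.

15749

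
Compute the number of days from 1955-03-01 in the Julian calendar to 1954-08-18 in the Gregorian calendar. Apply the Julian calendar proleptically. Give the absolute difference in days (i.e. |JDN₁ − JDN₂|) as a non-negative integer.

208

First date → JDN 2435181; second date → JDN 2434973.
The interval is |2435181 − 2434973| = 208 days.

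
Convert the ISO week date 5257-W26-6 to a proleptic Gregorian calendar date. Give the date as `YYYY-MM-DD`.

5257-06-30

ISO week 1 of 5257 is the week containing the first Thursday of 5257.
Week 26, day 6 (Saturday) lands on 5257-06-30.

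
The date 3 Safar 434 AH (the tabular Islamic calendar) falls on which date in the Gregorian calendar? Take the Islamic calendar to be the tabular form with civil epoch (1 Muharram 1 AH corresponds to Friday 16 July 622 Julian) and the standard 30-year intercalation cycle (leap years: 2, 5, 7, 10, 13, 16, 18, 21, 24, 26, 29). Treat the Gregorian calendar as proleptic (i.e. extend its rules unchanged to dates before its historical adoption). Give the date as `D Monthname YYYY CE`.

Both dates share Julian Day Number 2101913; in the Gregorian calendar that is 28 September 1042 CE.

28 September 1042 CE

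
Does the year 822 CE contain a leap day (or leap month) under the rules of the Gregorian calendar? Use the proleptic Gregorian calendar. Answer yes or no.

822 is not divisible by 4, so it is a common year.

no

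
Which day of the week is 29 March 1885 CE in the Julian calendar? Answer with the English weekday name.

Friday

In the Gregorian calendar this is 10 April 1885 (JDN 2409642).
2409642 ≡ 4 (mod 7); counting from Monday = 0 gives Friday.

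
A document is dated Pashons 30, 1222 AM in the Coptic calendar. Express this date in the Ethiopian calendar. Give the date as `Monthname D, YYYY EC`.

Both dates share Julian Day Number 2271269; in the Ethiopian calendar that is 30 Ginbot 1498 EC.

Ginbot 30, 1498 EC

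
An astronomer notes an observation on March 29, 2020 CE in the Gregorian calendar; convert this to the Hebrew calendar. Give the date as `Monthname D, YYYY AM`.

Nisan 4, 5780 AM

Both dates share Julian Day Number 2458938; in the Hebrew calendar that is 4 Nisan 5780 AM.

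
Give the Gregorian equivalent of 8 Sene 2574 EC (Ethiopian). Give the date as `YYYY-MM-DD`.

Both dates share Julian Day Number 2664286; in the Gregorian calendar that is 19 June 2582 CE.

2582-06-19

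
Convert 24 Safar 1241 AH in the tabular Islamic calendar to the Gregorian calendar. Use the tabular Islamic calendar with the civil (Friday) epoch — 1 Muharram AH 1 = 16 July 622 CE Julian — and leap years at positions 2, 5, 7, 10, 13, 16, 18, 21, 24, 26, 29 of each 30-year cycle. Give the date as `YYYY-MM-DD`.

1825-10-08

Both dates share Julian Day Number 2387908; in the Gregorian calendar that is 8 October 1825 CE.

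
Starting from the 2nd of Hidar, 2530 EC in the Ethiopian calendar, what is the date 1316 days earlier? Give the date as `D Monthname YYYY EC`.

27 Megabit 2526 EC

Counting 1316 days back from JDN 2647999 reaches JDN 2646683, which is 27 Megabit 2526 EC.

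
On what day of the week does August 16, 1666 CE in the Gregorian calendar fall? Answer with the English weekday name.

Monday

2329782 ≡ 0 (mod 7); counting from Monday = 0 gives Monday.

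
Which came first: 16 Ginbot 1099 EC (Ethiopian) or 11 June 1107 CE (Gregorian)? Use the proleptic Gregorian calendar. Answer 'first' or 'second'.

first

The two dates have Julian Day Numbers 2125520 and 2125544 respectively.
Since 2125520 < 2125544, the first date comes first.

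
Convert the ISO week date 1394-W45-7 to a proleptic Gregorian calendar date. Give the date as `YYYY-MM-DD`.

1394-11-09

ISO week 1 of 1394 is the week containing the first Thursday of 1394.
Week 45, day 7 (Sunday) lands on 1394-11-09.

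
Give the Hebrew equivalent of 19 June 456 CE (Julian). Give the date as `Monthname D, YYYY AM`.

Both dates share Julian Day Number 1887782; in the Hebrew calendar that is 29 Sivan 4216 AM.

Sivan 29, 4216 AM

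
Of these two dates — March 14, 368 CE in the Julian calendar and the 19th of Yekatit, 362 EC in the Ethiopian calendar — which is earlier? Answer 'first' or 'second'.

first

First date → JDN 1855543; second date → JDN 1856244.
JDN 1855543 < JDN 1856244, so the first date is earlier.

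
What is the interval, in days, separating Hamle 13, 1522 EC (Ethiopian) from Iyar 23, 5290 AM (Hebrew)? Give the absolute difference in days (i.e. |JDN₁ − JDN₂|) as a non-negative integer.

48

First date → JDN 2280078; second date → JDN 2280030.
The interval is |2280078 − 2280030| = 48 days.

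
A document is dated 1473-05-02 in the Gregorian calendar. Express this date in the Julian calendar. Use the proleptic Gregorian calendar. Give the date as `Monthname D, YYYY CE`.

April 23, 1473 CE

At this point the Julian calendar is 9 days behind the Gregorian.
2 May 1473 Gregorian − 9 days → 23 April 1473 Julian.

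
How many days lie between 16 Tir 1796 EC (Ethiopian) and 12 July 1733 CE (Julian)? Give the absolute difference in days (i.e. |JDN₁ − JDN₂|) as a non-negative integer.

First date → JDN 2379980; second date → JDN 2354229.
The interval is |2379980 − 2354229| = 25751 days.

25751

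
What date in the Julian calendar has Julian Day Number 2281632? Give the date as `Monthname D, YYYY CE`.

October 8, 1534 CE

The proleptic Gregorian equivalent of JDN 2281632 is 18 October 1534.
In the Julian calendar that day is October 8, 1534 CE.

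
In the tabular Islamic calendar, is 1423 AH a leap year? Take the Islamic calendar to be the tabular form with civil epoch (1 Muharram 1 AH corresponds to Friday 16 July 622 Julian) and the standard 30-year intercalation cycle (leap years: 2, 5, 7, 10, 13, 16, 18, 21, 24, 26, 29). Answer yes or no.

Year 1423 AH is year 13 of its 30-year cycle; leap positions are 2, 5, 7, 10, 13, 16, 18, 21, 24, 26, 29, so it is a leap year (355 days).

yes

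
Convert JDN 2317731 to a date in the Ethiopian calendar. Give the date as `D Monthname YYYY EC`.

15 Nehase 1625 EC

JDN 2317731 is 18 August 1633 in the Gregorian calendar.
In the Ethiopian calendar that day is 15 Nehase 1625 EC.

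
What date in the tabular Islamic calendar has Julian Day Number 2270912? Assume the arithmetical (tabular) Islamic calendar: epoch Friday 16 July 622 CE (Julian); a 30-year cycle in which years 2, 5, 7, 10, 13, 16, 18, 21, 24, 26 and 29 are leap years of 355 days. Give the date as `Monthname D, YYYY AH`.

Dhu al-Hijjah 29, 910 AH

JDN 2270912 is 12 June 1505 in the proleptic Gregorian calendar.
In the tabular Islamic calendar that day is Dhu al-Hijjah 29, 910 AH.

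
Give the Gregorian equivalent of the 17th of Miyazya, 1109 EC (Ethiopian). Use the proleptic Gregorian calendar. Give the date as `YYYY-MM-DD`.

1117-04-19

Julian Day Number of the source date = 2129144.
Converting JDN 2129144 to the Gregorian calendar gives 19 April 1117 CE.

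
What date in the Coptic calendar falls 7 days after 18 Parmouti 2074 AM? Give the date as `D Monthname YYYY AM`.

25 Parmouti 2074 AM

Counting 7 days forward from JDN 2582420 reaches JDN 2582427, which is 25 Parmouti 2074 AM.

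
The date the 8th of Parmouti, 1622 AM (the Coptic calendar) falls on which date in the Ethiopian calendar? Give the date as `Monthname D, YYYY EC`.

Miyazya 8, 1898 EC

Julian Day Number of the source date = 2417317.
Converting JDN 2417317 to the Ethiopian calendar gives 8 Miyazya 1898 EC.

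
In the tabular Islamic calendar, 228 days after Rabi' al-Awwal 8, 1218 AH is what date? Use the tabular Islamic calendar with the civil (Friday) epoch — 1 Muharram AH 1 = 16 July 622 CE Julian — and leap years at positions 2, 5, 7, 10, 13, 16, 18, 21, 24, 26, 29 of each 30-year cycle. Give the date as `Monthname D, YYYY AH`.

The starting date is JDN 2379770; 2379770 + 228 = 2379998.
JDN 2379998 corresponds to Shawwal 29, 1218 AH.

Shawwal 29, 1218 AH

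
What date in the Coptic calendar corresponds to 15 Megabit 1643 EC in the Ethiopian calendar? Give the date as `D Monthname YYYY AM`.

Julian Day Number of the source date = 2324155.
Converting JDN 2324155 to the Coptic calendar gives 15 Paremhat 1367 AM.

15 Paremhat 1367 AM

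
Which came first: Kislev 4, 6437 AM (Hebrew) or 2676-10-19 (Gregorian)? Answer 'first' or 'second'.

second

Converting both to JDN: 2698785 vs 2698741; the smaller is the second.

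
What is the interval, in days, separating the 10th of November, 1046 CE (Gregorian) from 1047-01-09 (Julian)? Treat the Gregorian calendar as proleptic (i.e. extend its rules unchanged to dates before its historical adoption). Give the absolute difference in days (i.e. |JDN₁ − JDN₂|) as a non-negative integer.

First date → JDN 2103417; second date → JDN 2103483.
The interval is |2103417 − 2103483| = 66 days.

66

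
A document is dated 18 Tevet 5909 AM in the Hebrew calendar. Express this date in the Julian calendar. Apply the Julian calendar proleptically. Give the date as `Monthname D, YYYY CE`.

Julian Day Number of the source date = 2505963.
Converting JDN 2505963 to the Julian calendar gives 14 December 2148 CE.

December 14, 2148 CE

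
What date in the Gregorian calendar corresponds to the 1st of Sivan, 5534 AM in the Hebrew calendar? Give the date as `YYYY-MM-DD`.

1774-05-11

Julian Day Number of the source date = 2369131.
Converting JDN 2369131 to the Gregorian calendar gives 11 May 1774 CE.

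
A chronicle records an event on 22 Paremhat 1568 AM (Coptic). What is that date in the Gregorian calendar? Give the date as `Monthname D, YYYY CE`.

Both dates share Julian Day Number 2397578; in the Gregorian calendar that is 30 March 1852 CE.

March 30, 1852 CE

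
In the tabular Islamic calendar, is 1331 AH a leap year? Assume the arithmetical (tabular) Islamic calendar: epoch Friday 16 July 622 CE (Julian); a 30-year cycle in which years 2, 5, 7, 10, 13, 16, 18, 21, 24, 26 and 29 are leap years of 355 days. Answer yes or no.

Year 1331 AH is year 11 of its 30-year cycle; leap positions are 2, 5, 7, 10, 13, 16, 18, 21, 24, 26, 29, so it is a common year (354 days).

no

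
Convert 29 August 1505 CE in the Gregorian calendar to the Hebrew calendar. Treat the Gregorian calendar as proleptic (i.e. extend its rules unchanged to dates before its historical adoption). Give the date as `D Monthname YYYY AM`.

Both dates share Julian Day Number 2270990; in the Hebrew calendar that is 19 Elul 5265 AM.

19 Elul 5265 AM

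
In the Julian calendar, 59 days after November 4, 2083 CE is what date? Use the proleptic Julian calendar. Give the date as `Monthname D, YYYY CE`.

January 2, 2084 CE

The starting date is JDN 2482181; 2482181 + 59 = 2482240.
JDN 2482240 corresponds to January 2, 2084 CE.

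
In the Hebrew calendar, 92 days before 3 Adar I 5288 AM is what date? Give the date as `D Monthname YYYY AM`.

29 Cheshvan 5288 AM

Counting 92 days back from JDN 2279183 reaches JDN 2279091, which is 29 Cheshvan 5288 AM.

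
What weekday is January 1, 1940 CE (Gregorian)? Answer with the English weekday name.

Monday

Since JDN mod 7 = 0 (0 = Monday), the day is Monday.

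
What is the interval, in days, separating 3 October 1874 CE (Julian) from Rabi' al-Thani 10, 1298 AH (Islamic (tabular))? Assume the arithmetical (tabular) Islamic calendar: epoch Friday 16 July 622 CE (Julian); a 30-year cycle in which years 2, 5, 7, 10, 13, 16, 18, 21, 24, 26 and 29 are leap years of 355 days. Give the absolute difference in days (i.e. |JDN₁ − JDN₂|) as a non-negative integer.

JDN of the first date = 2405812.
JDN of the second date = 2408152.
|2408152 − 2405812| = 2340.

2340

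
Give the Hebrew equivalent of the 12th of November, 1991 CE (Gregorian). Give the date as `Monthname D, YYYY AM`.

Kislev 5, 5752 AM

Both dates share Julian Day Number 2448573; in the Hebrew calendar that is 5 Kislev 5752 AM.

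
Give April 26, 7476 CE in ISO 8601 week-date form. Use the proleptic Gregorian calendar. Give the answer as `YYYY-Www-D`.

The weekday is Wednesday (ISO weekday 3).
That Wednesday belongs to ISO week 17 of ISO year 7476.

7476-W17-3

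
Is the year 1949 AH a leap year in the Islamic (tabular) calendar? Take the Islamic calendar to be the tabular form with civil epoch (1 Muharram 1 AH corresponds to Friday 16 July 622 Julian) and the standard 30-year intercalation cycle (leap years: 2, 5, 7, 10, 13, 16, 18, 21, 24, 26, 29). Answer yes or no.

Year 1949 AH is year 29 of its 30-year cycle; leap positions are 2, 5, 7, 10, 13, 16, 18, 21, 24, 26, 29, so it is a leap year (355 days).

yes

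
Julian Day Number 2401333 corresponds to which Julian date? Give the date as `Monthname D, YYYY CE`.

The Gregorian equivalent of JDN 2401333 is 11 July 1862.
In the Julian calendar that day is June 29, 1862 CE.

June 29, 1862 CE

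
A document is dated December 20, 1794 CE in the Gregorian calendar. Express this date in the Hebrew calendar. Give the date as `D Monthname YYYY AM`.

28 Kislev 5555 AM

Both dates share Julian Day Number 2376659; in the Hebrew calendar that is 28 Kislev 5555 AM.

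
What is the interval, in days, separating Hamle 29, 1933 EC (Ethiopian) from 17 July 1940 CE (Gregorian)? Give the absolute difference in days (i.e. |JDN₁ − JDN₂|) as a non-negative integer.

JDN of the first date = 2430212.
JDN of the second date = 2429828.
|2429828 − 2430212| = 384.

384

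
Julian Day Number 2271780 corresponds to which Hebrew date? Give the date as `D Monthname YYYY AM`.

12 Cheshvan 5268 AM

JDN 2271780 is 28 October 1507 in the proleptic Gregorian calendar.
In the Hebrew calendar that day is 12 Cheshvan 5268 AM.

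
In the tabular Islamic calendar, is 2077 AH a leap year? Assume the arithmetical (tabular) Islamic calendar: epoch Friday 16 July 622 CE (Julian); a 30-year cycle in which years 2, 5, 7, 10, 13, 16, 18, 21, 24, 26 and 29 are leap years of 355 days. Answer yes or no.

yes

Year 2077 AH is year 7 of its 30-year cycle; leap positions are 2, 5, 7, 10, 13, 16, 18, 21, 24, 26, 29, so it is a leap year (355 days).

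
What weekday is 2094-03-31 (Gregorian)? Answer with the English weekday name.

JDN 2485968 mod 7 = 2, and JDN 0 was a Monday, so this is a Wednesday.

Wednesday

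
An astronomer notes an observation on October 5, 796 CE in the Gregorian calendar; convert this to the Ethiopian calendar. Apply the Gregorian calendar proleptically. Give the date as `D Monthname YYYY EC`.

Both dates share Julian Day Number 2012071; in the Ethiopian calendar that is 4 Tikimt 789 EC.

4 Tikimt 789 EC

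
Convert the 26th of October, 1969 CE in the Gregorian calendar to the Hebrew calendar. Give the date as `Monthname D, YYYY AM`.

Cheshvan 14, 5730 AM

Julian Day Number of the source date = 2440521.
Converting JDN 2440521 to the Hebrew calendar gives 14 Cheshvan 5730 AM.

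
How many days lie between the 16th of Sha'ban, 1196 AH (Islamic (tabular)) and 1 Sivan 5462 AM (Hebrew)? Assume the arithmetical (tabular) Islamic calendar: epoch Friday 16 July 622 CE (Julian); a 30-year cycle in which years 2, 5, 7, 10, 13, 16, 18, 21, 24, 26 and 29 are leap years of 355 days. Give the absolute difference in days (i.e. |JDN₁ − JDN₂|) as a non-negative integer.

JDN of the first date = 2372130.
JDN of the second date = 2342850.
|2342850 − 2372130| = 29280.

29280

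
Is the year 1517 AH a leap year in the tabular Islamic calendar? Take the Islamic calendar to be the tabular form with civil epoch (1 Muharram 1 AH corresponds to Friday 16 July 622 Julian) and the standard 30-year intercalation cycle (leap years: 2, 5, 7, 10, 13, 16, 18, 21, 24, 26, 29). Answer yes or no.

Year 1517 AH is year 17 of its 30-year cycle; leap positions are 2, 5, 7, 10, 13, 16, 18, 21, 24, 26, 29, so it is a common year (354 days).

no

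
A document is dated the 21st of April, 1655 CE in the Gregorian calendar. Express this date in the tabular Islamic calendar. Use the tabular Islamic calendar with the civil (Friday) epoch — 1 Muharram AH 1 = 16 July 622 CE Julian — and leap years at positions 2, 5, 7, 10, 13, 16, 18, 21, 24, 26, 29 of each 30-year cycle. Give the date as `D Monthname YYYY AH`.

14 Jumada al-Thani 1065 AH

Julian Day Number of the source date = 2325647.
Converting JDN 2325647 to the tabular Islamic calendar gives 14 Jumada al-Thani 1065 AH.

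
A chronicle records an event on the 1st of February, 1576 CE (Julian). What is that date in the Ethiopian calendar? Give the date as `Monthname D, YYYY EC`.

Yekatit 6, 1568 EC

Julian Day Number of the source date = 2296723.
Converting JDN 2296723 to the Ethiopian calendar gives 6 Yekatit 1568 EC.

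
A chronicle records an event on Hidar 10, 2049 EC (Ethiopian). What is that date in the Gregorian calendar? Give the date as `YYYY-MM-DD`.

2056-11-19

Julian Day Number of the source date = 2472322.
Converting JDN 2472322 to the Gregorian calendar gives 19 November 2056 CE.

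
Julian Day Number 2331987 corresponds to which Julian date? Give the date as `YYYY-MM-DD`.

1672-08-19

JDN 2331987 is 29 August 1672 in the Gregorian calendar.
In the Julian calendar that day is 1672-08-19.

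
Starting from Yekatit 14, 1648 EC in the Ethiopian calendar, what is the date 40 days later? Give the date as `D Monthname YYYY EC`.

24 Megabit 1648 EC

The starting date is JDN 2325951; 2325951 + 40 = 2325991.
JDN 2325991 corresponds to 24 Megabit 1648 EC.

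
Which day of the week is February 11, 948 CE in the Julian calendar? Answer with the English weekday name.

Friday

In the proleptic Gregorian calendar this is 16 February 948 (JDN 2067356).
2067356 ≡ 4 (mod 7); counting from Monday = 0 gives Friday.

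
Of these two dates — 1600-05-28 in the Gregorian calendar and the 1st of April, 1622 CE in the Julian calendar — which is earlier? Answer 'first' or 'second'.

Converting both to JDN: 2305596 vs 2313584; the smaller is the first.

first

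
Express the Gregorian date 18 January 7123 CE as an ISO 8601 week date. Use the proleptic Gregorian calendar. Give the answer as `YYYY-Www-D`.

7123-W03-4

The weekday is Thursday (ISO weekday 4).
That Thursday belongs to ISO week 3 of ISO year 7123.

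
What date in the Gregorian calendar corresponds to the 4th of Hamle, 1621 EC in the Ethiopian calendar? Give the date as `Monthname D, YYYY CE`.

July 8, 1629 CE

Julian Day Number of the source date = 2316229.
Converting JDN 2316229 to the Gregorian calendar gives 8 July 1629 CE.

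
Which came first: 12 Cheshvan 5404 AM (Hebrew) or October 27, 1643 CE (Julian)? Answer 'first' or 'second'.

first

First date → JDN 2321451; second date → JDN 2321463.
JDN 2321451 < JDN 2321463, so the first date is earlier.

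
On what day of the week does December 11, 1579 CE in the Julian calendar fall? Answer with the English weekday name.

Friday

Equivalently 21 December 1579 Gregorian, JDN 2298132.
JDN 2298132 mod 7 = 4, and JDN 0 was a Monday, so this is a Friday.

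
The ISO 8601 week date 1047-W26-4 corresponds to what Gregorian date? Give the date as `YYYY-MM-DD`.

ISO week 1 of 1047 is the week containing the first Thursday of 1047.
Week 26, day 4 (Thursday) lands on 1047-07-01.

1047-07-01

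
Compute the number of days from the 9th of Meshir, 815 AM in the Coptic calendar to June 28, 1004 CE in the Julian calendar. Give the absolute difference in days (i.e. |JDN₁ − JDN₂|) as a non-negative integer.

JDN of the first date = 2122501.
JDN of the second date = 2087948.
|2087948 − 2122501| = 34553.

34553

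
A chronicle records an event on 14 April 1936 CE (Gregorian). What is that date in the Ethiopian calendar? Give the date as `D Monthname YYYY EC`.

6 Miyazya 1928 EC

Both dates share Julian Day Number 2428273; in the Ethiopian calendar that is 6 Miyazya 1928 EC.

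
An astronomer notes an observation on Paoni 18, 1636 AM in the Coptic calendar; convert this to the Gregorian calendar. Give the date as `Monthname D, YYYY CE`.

June 25, 1920 CE

Both dates share Julian Day Number 2422501; in the Gregorian calendar that is 25 June 1920 CE.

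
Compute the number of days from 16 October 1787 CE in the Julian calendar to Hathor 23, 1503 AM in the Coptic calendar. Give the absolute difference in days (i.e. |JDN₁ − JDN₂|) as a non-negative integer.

First date → JDN 2374048; second date → JDN 2373717.
The interval is |2374048 − 2373717| = 331 days.

331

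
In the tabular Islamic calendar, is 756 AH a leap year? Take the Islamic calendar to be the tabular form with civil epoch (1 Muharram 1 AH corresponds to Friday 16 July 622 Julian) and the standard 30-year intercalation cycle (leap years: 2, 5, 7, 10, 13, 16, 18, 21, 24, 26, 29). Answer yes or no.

Year 756 AH is year 6 of its 30-year cycle; leap positions are 2, 5, 7, 10, 13, 16, 18, 21, 24, 26, 29, so it is a common year (354 days).

no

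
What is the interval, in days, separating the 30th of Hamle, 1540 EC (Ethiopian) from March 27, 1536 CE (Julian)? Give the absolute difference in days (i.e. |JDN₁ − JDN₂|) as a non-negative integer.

4502

First date → JDN 2286670; second date → JDN 2282168.
The interval is |2286670 − 2282168| = 4502 days.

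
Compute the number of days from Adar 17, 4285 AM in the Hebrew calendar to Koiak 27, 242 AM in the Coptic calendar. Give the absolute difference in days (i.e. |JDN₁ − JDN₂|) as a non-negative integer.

JDN of the first date = 1912871.
JDN of the second date = 1913171.
|1913171 − 1912871| = 300.

300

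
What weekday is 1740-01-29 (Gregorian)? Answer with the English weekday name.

Friday

Since JDN mod 7 = 4 (0 = Monday), the day is Friday.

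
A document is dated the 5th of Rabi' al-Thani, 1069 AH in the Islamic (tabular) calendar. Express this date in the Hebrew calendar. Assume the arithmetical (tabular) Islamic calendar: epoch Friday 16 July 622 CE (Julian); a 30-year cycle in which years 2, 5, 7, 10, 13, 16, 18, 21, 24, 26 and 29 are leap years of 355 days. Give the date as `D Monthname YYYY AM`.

Julian Day Number of the source date = 2326997.
Converting JDN 2326997 to the Hebrew calendar gives 5 Tevet 5419 AM.

5 Tevet 5419 AM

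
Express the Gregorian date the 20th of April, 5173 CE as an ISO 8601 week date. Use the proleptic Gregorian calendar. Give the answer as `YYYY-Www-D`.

The weekday is Friday (ISO weekday 5).
That Friday belongs to ISO week 16 of ISO year 5173.

5173-W16-5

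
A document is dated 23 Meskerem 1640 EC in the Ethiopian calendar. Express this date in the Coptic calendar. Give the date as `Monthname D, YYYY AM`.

Both dates share Julian Day Number 2322888; in the Coptic calendar that is 23 Thout 1364 AM.

Thout 23, 1364 AM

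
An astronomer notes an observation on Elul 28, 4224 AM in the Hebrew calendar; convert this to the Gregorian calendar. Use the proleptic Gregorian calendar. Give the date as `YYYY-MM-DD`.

0464-09-16

Julian Day Number of the source date = 1890792.
Converting JDN 1890792 to the Gregorian calendar gives 16 September 464 CE.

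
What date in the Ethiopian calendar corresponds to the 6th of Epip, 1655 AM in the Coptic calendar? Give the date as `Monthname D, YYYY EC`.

Hamle 6, 1931 EC

The source date corresponds to 13 July 1939 in the Gregorian calendar (JDN 2429458).
That day falls on 6 Hamle 1931 EC in the Ethiopian calendar.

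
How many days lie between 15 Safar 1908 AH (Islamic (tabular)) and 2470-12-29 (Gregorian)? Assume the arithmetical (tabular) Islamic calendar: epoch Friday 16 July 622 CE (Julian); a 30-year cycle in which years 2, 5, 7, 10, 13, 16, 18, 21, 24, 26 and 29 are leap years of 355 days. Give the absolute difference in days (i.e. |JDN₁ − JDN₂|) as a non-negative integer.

689

JDN of the first date = 2624261.
JDN of the second date = 2623572.
|2623572 − 2624261| = 689.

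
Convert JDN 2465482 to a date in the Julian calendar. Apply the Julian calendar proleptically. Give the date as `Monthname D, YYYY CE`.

JDN 2465482 is 27 February 2038 in the Gregorian calendar.
In the Julian calendar that day is February 14, 2038 CE.

February 14, 2038 CE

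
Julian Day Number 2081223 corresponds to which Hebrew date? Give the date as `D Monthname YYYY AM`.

JDN 2081223 is 3 February 986 in the proleptic Gregorian calendar.
In the Hebrew calendar that day is 16 Shevat 4746 AM.

16 Shevat 4746 AM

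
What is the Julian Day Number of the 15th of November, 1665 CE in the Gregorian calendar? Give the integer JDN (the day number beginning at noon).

2329508

JDN 2299161 is 15 October 1582 CE (Gregorian); the target day is +30347 days from there, so JDN = 2329508.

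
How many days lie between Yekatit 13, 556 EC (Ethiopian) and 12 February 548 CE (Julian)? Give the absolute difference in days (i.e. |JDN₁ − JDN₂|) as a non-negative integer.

First date → JDN 1927097; second date → JDN 1921257.
The interval is |1927097 − 1921257| = 5840 days.

5840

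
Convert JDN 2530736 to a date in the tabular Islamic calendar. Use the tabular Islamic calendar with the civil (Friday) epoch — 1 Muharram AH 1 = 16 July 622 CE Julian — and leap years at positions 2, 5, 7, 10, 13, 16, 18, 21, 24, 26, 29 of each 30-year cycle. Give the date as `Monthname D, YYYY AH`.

JDN 2530736 is 26 October 2216 in the Gregorian calendar.
In the tabular Islamic calendar that day is Rabi' al-Awwal 14, 1644 AH.

Rabi' al-Awwal 14, 1644 AH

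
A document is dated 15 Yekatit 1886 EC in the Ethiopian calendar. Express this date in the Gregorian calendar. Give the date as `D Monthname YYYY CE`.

Julian Day Number of the source date = 2412881.
Converting JDN 2412881 to the Gregorian calendar gives 21 February 1894 CE.

21 February 1894 CE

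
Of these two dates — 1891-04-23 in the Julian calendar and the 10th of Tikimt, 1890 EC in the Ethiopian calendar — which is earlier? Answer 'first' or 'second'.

First date → JDN 2411858; second date → JDN 2414217.
JDN 2411858 < JDN 2414217, so the first date is earlier.

first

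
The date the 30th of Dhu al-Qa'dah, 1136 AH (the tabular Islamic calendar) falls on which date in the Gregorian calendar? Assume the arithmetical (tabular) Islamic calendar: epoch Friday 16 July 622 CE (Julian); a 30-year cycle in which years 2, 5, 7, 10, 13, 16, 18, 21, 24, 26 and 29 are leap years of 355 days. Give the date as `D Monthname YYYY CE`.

20 August 1724 CE

Both dates share Julian Day Number 2350970; in the Gregorian calendar that is 20 August 1724 CE.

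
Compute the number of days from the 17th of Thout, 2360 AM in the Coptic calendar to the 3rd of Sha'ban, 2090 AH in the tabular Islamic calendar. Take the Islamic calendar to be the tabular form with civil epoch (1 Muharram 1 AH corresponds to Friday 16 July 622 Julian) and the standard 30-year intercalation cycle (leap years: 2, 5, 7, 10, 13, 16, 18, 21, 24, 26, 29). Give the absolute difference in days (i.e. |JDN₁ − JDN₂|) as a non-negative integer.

2250

First date → JDN 2686671; second date → JDN 2688921.
The interval is |2686671 − 2688921| = 2250 days.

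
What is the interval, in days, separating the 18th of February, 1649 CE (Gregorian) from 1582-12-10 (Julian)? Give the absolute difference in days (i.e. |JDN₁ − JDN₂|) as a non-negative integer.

24167

JDN of the first date = 2323394.
JDN of the second date = 2299227.
|2299227 − 2323394| = 24167.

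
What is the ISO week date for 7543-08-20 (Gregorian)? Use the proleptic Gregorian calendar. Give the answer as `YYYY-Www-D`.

The weekday is Friday (ISO weekday 5).
That Friday belongs to ISO week 33 of ISO year 7543.

7543-W33-5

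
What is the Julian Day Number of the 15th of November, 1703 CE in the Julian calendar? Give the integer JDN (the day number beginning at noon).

2343397

Equivalently 26 November 1703 (Gregorian).
JDN 2451545 is 1 January 2000 CE (Gregorian); the target day is −108148 days from there, so JDN = 2343397.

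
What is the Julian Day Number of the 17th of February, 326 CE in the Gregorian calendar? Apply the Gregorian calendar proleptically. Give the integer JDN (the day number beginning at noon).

JDN 2299161 is 15 October 1582 CE (Gregorian); the target day is −458985 days from there, so JDN = 1840176.

1840176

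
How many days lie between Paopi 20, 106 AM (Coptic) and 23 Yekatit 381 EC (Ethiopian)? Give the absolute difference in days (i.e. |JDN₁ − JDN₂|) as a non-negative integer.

First date → JDN 1863430; second date → JDN 1863188.
The interval is |1863430 − 1863188| = 242 days.

242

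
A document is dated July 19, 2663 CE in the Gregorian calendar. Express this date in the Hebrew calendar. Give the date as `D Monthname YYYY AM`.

Julian Day Number of the source date = 2693900.
Converting JDN 2693900 to the Hebrew calendar gives 22 Tammuz 6423 AM.

22 Tammuz 6423 AM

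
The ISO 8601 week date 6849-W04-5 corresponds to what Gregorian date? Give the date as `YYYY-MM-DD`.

ISO week 1 of 6849 is the week containing the first Thursday of 6849.
Week 4, day 5 (Friday) lands on 6849-01-29.

6849-01-29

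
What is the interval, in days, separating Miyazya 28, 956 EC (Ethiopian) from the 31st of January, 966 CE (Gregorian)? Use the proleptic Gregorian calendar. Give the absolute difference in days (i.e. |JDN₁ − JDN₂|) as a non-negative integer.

JDN of the first date = 2073272.
JDN of the second date = 2073915.
|2073915 − 2073272| = 643.

643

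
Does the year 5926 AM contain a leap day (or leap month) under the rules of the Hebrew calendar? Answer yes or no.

Hebrew year 5926 is year 17 of its 19-year Metonic cycle; leap years are at positions 3, 6, 8, 11, 14, 17, 19, so it is a leap year (13 months).

yes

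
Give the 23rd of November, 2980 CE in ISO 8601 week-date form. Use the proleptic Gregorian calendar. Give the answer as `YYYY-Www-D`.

The weekday is Thursday (ISO weekday 4).
That Thursday belongs to ISO week 47 of ISO year 2980.

2980-W47-4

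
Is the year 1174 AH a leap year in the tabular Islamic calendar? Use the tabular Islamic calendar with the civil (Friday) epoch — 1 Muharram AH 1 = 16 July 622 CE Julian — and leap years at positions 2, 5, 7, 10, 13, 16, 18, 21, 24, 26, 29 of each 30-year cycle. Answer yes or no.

no

Year 1174 AH is year 4 of its 30-year cycle; leap positions are 2, 5, 7, 10, 13, 16, 18, 21, 24, 26, 29, so it is a common year (354 days).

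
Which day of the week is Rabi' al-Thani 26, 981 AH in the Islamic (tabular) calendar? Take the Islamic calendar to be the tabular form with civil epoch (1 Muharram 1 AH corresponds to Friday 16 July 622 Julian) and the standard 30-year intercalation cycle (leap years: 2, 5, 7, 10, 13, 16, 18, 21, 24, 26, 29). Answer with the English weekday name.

In the proleptic Gregorian calendar this is 4 September 1573 (JDN 2295833).
JDN 2295833 mod 7 = 1, and JDN 0 was a Monday, so this is a Tuesday.

Tuesday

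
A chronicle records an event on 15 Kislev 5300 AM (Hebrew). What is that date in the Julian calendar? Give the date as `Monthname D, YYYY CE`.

November 26, 1539 CE

Julian Day Number of the source date = 2283507.
Converting JDN 2283507 to the Julian calendar gives 26 November 1539 CE.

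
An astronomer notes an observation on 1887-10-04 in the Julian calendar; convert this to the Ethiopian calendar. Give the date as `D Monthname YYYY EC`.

Julian Day Number of the source date = 2410561.
Converting JDN 2410561 to the Ethiopian calendar gives 6 Tikimt 1880 EC.

6 Tikimt 1880 EC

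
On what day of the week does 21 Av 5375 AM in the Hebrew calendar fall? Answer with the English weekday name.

Sunday

In the Gregorian calendar this is 16 August 1615 (JDN 2311154).
Since JDN mod 7 = 6 (0 = Monday), the day is Sunday.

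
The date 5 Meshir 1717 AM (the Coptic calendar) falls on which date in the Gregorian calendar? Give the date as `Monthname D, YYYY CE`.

Julian Day Number of the source date = 2451953.
Converting JDN 2451953 to the Gregorian calendar gives 12 February 2001 CE.

February 12, 2001 CE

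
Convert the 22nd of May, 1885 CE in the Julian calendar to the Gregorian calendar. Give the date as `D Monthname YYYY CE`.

At this point the Julian calendar is 12 days behind the Gregorian.
22 May 1885 Julian + 12 days → 3 June 1885 Gregorian.

3 June 1885 CE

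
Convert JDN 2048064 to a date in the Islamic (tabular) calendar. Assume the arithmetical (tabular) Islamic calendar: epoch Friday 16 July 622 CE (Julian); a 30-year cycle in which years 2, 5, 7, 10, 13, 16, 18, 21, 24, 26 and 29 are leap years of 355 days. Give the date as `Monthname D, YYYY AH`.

JDN 2048064 is 22 April 895 in the proleptic Gregorian calendar.
In the tabular Islamic calendar that day is Safar 18, 282 AH.

Safar 18, 282 AH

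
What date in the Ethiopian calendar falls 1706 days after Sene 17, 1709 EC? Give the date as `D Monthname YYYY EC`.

17 Yekatit 1714 EC

The starting date is JDN 2348354; 2348354 + 1706 = 2350060.
JDN 2350060 corresponds to 17 Yekatit 1714 EC.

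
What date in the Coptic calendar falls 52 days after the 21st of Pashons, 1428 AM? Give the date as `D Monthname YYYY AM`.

JDN of the 21st of Pashons, 1428 AM = 2346502.
2346502 + 52 = 2346554.
JDN 2346554 in the Coptic calendar is 13 Epip 1428 AM.

13 Epip 1428 AM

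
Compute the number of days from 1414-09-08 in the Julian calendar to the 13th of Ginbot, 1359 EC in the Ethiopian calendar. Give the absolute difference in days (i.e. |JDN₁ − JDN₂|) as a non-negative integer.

First date → JDN 2237772; second date → JDN 2220482.
The interval is |2237772 − 2220482| = 17290 days.

17290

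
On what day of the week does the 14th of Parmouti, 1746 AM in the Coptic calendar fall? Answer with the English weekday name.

In the Gregorian calendar this is 22 April 2030 (JDN 2462614).
2462614 ≡ 0 (mod 7); counting from Monday = 0 gives Monday.

Monday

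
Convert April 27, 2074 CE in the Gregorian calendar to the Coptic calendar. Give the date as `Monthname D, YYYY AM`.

Both dates share Julian Day Number 2478690; in the Coptic calendar that is 19 Parmouti 1790 AM.

Parmouti 19, 1790 AM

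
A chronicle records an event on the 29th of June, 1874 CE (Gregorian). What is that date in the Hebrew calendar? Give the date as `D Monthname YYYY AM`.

Both dates share Julian Day Number 2405704; in the Hebrew calendar that is 14 Tammuz 5634 AM.

14 Tammuz 5634 AM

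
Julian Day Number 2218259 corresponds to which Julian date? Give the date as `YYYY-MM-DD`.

JDN 2218259 is 14 April 1361 in the proleptic Gregorian calendar.
In the Julian calendar that day is 1361-04-06.

1361-04-06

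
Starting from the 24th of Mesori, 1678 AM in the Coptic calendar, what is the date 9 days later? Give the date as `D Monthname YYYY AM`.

JDN of the 24th of Mesori, 1678 AM = 2437907.
2437907 + 9 = 2437916.
JDN 2437916 in the Coptic calendar is 3 Pi Kogi Enavot 1678 AM.

3 Pi Kogi Enavot 1678 AM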